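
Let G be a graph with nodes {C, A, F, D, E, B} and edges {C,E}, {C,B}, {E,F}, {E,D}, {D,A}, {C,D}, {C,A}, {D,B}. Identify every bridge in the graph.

The edges on the cycle C-E-D-C are not bridges since each lies on that cycle.
But removing E - F disconnects E from F — this is a bridge.

E-F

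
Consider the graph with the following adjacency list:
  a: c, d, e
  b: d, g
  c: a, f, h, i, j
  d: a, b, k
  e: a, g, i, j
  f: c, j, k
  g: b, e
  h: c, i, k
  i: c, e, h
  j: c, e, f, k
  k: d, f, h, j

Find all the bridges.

none

The edges on the cycle c-f-j-e-g-b-d-a-c are not bridges since each lies on that cycle.
Every edge lies on some cycle, so there are no bridges.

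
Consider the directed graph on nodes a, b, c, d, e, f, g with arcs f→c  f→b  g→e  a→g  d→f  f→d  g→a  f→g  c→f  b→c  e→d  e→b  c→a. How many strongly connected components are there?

1

{a, b, c, d, e, f, g} are all mutually reachable — one SCC of size 7.
That gives 1 strongly connected component.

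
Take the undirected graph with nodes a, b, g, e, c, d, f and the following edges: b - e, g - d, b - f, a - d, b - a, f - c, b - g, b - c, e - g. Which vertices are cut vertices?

Removing b increases the component count from 1 to 2, so b is a cut vertex.
By contrast removing d leaves 1 component; it is not a cut vertex. No other vertex is a cut vertex either.

b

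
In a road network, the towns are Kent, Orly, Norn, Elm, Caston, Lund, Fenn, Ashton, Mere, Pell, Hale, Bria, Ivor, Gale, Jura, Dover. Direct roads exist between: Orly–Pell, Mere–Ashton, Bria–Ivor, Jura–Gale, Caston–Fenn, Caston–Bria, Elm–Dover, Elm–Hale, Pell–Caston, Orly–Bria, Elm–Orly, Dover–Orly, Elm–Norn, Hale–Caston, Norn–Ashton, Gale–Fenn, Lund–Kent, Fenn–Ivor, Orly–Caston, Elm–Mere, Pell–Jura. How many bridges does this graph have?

1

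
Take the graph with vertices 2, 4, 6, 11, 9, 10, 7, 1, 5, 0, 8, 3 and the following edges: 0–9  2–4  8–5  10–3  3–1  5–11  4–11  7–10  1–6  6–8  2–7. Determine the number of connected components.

2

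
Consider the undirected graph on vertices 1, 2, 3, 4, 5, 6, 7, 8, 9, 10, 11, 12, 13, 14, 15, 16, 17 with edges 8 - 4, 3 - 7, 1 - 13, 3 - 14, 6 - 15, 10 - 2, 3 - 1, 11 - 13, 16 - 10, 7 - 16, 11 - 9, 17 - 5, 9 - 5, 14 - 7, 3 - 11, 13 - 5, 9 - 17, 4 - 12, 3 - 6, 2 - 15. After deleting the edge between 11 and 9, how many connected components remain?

11 and 9 are still connected via 11-13-5-9, so the component count stays at 2.

2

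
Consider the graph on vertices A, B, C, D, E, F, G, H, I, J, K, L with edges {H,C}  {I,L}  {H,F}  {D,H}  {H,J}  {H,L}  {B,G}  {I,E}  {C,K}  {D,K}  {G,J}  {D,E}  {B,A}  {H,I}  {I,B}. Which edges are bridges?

A-B, F-H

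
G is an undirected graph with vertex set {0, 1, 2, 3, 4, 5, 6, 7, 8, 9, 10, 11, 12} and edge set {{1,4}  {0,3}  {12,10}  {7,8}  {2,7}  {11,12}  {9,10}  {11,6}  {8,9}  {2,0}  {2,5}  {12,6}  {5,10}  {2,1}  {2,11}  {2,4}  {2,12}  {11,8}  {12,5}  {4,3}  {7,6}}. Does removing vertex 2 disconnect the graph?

Deleting 2 raises the number of components from 1 to 2, so 2 is a cut vertex.

Yes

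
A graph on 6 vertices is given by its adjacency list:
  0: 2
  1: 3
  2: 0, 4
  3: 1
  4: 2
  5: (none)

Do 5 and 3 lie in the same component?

The component containing 5 is {5}, and 3 is not in it.

No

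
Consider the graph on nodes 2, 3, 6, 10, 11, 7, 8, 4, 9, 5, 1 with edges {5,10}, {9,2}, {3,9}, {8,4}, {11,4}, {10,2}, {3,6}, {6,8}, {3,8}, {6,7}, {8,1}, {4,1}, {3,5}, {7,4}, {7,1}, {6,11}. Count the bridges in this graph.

The edges on the cycle 6-11-4-7-6 are not bridges since each lies on that cycle.
Every edge lies on some cycle, so there are no bridges.

0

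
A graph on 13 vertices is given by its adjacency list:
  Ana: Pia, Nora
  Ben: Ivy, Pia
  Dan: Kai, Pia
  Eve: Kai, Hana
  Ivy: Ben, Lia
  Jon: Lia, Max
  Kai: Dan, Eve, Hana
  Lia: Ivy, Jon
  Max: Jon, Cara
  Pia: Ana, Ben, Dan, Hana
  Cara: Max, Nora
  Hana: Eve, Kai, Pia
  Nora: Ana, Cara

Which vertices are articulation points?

Removing Pia increases the component count from 1 to 2, so Pia is a cut vertex.
By contrast removing Ben leaves 1 component; it is not a cut vertex. No other vertex is a cut vertex either.

Pia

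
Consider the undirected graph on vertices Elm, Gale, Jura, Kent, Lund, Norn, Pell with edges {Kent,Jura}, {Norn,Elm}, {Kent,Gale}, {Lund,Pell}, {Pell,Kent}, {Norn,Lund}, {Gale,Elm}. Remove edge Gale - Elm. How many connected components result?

1

Gale and Elm are still connected via Gale-Kent-Pell-Lund-Norn-Elm, so the component count stays at 1.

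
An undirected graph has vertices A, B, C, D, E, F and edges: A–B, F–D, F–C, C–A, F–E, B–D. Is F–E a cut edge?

Yes

Removing F–E leaves no path between F and E: the component count goes from 1 to 2. So it is a bridge.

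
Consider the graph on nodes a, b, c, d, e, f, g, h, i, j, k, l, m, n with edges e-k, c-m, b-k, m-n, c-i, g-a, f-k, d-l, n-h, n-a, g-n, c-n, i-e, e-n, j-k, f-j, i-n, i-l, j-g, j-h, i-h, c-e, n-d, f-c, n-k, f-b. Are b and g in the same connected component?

Yes

From b we can reach a, b, c, d, e, f, g, h, i, j, k, l, m, n, which includes g.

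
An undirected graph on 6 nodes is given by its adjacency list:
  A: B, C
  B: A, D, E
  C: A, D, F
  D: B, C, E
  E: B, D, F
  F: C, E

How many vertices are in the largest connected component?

Starting from A we can reach A, B, C, D, E, F. That is one component of size 6.
The largest has 6 vertices.

6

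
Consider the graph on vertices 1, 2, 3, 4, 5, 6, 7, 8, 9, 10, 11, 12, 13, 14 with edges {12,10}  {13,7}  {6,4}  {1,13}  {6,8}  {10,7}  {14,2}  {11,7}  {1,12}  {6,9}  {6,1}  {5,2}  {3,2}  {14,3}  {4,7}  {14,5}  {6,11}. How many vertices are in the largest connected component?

Starting from 2 we can reach 2, 3, 5, 14. That is one component of size 4.
Starting from 1 we can reach 1, 4, 6, 7, 8, 9, 10, 11, 12, 13. That is one component of size 10.
The largest has 10 vertices.

10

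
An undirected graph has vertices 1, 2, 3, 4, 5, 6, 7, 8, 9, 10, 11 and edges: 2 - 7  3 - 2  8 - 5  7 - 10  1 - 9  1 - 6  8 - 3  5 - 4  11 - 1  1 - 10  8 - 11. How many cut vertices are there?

3

Removing 1 increases the component count from 1 to 3, so 1 is a cut vertex.
Removing 5 increases the component count from 1 to 2, so 5 is a cut vertex.
Removing 8 increases the component count from 1 to 2, so 8 is a cut vertex.
By contrast removing 10 leaves 1 component; it is not a cut vertex. No other vertex is a cut vertex either.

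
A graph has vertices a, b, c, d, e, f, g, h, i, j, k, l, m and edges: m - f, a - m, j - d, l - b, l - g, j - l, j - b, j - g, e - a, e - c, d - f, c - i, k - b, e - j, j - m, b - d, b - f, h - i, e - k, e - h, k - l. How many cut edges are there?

0

The edges on the cycle e-h-i-c-e are not bridges since each lies on that cycle.
Every edge lies on some cycle, so there are no bridges.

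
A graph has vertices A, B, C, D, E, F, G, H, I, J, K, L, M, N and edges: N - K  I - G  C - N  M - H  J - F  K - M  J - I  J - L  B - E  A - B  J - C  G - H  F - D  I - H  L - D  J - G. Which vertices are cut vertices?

Removing B increases the component count from 2 to 3, so B is a cut vertex.
Removing J increases the component count from 2 to 3, so J is a cut vertex.
By contrast removing L leaves 2 components; it is not a cut vertex. No other vertex is a cut vertex either.

B, J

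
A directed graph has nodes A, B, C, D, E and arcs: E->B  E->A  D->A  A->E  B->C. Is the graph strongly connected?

No

There is no directed path from A to D, so the graph is not strongly connected.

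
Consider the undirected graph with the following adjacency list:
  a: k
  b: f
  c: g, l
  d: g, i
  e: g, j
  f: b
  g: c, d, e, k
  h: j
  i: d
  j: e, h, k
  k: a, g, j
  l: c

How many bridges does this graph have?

The edges on the cycle e-j-k-g-e are not bridges since each lies on that cycle.
But removing g-c disconnects g from c; removing a-k disconnects a from k; removing c-l disconnects c from l; removing j-h disconnects j from h — these are bridges.
In total 7 edges are bridges.

7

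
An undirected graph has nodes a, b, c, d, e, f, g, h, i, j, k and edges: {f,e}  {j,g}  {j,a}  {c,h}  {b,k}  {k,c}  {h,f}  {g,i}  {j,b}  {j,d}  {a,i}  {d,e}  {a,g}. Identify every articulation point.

j

Removing j increases the component count from 1 to 2, so j is a cut vertex.
By contrast removing g leaves 1 component; it is not a cut vertex. No other vertex is a cut vertex either.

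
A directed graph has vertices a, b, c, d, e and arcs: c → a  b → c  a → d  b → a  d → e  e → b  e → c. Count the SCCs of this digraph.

1

{a, b, c, d, e} are all mutually reachable — one SCC of size 5.
That gives 1 strongly connected component.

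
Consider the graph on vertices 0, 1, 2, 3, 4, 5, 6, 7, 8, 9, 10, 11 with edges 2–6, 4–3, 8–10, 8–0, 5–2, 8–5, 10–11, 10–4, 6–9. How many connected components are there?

3

7 is isolated — a component by itself.
1 is isolated — a component by itself.
Starting from 0 we can reach 0, 2, 3, 4, 5, 6, 8, 9, 10, 11. That is one component of size 10.
Total: 3 components.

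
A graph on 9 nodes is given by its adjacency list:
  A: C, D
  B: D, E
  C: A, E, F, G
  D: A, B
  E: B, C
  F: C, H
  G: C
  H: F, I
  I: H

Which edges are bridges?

The edges on the cycle A-C-E-B-D-A are not bridges since each lies on that cycle.
But removing F-H disconnects F from H; removing H-I disconnects H from I; removing G-C disconnects G from C; removing C-F disconnects C from F — these are bridges.

C-F, C-G, F-H, H-I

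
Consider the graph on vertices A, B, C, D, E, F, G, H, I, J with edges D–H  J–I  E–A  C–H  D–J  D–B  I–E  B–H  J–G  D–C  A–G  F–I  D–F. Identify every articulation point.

D

Removing D increases the component count from 1 to 2, so D is a cut vertex.
By contrast removing A leaves 1 component; it is not a cut vertex. No other vertex is a cut vertex either.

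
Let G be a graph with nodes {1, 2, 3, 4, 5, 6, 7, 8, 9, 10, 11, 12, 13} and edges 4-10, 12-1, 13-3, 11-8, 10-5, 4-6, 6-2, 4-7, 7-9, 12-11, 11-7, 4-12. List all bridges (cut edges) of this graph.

The edges on the cycle 4-12-11-7-4 are not bridges since each lies on that cycle.
But removing 6-2 disconnects 6 from 2; removing 11-8 disconnects 11 from 8; removing 13-3 disconnects 13 from 3; removing 4-6 disconnects 4 from 6 — these are bridges.
In total 8 edges are bridges.

1-12, 10-4, 10-5, 11-8, 13-3, 2-6, 4-6, 7-9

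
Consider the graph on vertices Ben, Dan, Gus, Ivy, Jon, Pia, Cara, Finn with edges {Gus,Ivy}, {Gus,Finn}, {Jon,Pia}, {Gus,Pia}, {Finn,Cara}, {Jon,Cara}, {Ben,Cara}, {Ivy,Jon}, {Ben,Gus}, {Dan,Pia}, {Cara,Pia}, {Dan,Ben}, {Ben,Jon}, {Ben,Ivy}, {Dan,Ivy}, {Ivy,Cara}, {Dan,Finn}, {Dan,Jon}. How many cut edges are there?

0

The edges on the cycle Dan-Ben-Gus-Finn-Dan are not bridges since each lies on that cycle.
Every edge lies on some cycle, so there are no bridges.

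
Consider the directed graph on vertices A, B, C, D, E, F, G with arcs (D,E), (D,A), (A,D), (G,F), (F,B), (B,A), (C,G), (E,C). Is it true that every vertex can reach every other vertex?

From D we can reach every vertex (A, B, C, D, E, F, G), and every vertex can reach D (A, B, C, D, E, F, G). So the whole graph is one strongly connected component.

Yes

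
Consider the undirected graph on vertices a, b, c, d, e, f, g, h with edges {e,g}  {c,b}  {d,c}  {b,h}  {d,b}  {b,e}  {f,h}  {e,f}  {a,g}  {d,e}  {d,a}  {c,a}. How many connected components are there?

1

Starting from a we can reach a, b, c, d, e, f, g, h. That is one component of size 8.
Total: 1 component.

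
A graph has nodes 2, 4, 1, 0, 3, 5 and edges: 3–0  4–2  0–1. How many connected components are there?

5 is isolated — a component by itself.
Starting from 2 we can reach 2, 4. That is one component of size 2.
Starting from 0 we can reach 0, 1, 3. That is one component of size 3.
Total: 3 components.

3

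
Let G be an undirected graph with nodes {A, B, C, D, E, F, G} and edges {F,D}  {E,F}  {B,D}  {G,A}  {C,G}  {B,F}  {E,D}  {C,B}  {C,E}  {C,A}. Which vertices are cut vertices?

C

Removing C increases the component count from 1 to 2, so C is a cut vertex.
By contrast removing G leaves 1 component; it is not a cut vertex. No other vertex is a cut vertex either.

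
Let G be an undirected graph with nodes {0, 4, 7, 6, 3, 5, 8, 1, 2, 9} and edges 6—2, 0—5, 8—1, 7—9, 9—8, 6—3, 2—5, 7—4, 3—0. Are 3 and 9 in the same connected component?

No

The component containing 3 is {0, 2, 3, 5, 6}, and 9 is not in it.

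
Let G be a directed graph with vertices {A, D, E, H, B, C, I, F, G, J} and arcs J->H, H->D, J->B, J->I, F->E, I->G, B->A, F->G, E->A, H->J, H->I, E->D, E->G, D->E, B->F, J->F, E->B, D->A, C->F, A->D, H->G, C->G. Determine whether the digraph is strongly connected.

There is no directed path from D to H, so the graph is not strongly connected.

No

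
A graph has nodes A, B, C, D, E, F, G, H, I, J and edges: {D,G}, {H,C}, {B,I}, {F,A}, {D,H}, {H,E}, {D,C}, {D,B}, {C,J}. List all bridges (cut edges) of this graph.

The edges on the cycle D-H-C-D are not bridges since each lies on that cycle.
But removing D–B disconnects D from B; removing F–A disconnects F from A; removing B–I disconnects B from I; removing D–G disconnects D from G — these are bridges.
In total 6 edges are bridges.

A-F, B-D, B-I, C-J, D-G, E-H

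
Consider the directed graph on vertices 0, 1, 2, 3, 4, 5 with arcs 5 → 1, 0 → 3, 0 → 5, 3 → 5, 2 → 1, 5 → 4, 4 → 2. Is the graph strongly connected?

No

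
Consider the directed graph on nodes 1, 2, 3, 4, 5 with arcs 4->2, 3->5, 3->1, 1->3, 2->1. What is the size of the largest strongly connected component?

{1, 3} are all mutually reachable — one SCC of size 2.
{5} is an SCC by itself.
{4} is an SCC by itself.
{2} is an SCC by itself.
The largest has 2 vertices.

2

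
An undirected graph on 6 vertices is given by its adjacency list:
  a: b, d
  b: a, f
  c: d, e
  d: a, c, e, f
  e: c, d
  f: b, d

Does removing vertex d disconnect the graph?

Yes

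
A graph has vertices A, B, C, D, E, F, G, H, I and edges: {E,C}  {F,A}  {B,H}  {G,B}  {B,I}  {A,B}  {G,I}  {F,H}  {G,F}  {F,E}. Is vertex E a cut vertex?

Deleting E raises the number of components from 2 to 3, so E is a cut vertex.

Yes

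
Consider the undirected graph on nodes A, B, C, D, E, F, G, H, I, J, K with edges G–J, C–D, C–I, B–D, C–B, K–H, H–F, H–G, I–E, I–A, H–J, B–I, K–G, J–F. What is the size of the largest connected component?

Starting from F we can reach F, G, H, J, K. That is one component of size 5.
Starting from A we can reach A, B, C, D, E, I. That is one component of size 6.
The largest has 6 vertices.

6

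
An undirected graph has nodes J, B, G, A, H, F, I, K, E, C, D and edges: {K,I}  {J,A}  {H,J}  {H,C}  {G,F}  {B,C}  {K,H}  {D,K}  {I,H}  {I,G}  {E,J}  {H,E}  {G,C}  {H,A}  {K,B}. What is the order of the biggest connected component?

Starting from A we can reach A, B, C, D, E, F, G, H, I, J, K. That is one component of size 11.
The largest has 11 vertices.

11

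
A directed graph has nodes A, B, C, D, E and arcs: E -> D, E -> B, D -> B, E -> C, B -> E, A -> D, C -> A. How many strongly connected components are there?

{A, B, C, D, E} are all mutually reachable — one SCC of size 5.
That gives 1 strongly connected component.

1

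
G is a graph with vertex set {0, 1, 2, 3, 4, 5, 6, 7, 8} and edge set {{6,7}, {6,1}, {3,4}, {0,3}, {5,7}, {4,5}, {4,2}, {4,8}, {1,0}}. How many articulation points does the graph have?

1

Removing 4 increases the component count from 1 to 3, so 4 is a cut vertex.
By contrast removing 0 leaves 1 component; it is not a cut vertex. No other vertex is a cut vertex either.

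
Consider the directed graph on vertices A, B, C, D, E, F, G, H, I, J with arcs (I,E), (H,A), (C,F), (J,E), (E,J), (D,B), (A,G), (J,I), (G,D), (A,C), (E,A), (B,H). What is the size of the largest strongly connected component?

5

{A, B, D, G, H} are all mutually reachable — one SCC of size 5.
{E, I, J} are all mutually reachable — one SCC of size 3.
{F} is an SCC by itself.
{C} is an SCC by itself.
The largest has 5 vertices.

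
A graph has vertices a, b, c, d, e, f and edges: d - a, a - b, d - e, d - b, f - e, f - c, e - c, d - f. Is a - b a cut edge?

No

After removing a - b, the path a-d-b still connects them, so the edge is not a bridge.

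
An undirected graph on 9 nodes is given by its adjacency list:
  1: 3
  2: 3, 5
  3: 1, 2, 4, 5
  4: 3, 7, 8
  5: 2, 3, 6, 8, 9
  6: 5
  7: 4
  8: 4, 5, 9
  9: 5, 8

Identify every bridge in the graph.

The edges on the cycle 5-8-4-3-5 are not bridges since each lies on that cycle.
But removing 1-3 disconnects 1 from 3; removing 6-5 disconnects 6 from 5; removing 7-4 disconnects 7 from 4 — these are bridges.

1-3, 4-7, 5-6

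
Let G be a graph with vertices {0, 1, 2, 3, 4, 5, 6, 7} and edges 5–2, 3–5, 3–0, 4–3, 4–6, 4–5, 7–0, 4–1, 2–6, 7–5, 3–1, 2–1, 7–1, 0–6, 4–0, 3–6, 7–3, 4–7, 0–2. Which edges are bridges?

The edges on the cycle 4-7-1-3-4 are not bridges since each lies on that cycle.
Every edge lies on some cycle, so there are no bridges.

none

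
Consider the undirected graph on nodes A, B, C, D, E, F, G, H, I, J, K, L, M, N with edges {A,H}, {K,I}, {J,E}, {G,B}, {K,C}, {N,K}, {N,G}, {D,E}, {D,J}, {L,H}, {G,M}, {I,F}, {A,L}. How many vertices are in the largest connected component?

8

Starting from D we can reach D, E, J. That is one component of size 3.
Starting from A we can reach A, H, L. That is one component of size 3.
Starting from B we can reach B, C, F, G, I, K, M, N. That is one component of size 8.
The largest has 8 vertices.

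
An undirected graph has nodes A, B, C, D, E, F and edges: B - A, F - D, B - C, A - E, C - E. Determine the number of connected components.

Starting from D we can reach D, F. That is one component of size 2.
Starting from A we can reach A, B, C, E. That is one component of size 4.
Total: 2 components.

2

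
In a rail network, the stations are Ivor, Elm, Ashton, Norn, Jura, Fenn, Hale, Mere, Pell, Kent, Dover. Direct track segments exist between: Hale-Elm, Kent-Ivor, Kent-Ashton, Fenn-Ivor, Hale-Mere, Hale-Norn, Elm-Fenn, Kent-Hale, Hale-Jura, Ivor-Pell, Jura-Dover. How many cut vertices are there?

Removing Hale increases the component count from 1 to 4, so Hale is a cut vertex.
Removing Ivor increases the component count from 1 to 2, so Ivor is a cut vertex.
Removing Jura increases the component count from 1 to 2, so Jura is a cut vertex.
Likewise Kent is a cut vertex.
By contrast removing Mere leaves 1 component; it is not a cut vertex. No other vertex is a cut vertex either.

4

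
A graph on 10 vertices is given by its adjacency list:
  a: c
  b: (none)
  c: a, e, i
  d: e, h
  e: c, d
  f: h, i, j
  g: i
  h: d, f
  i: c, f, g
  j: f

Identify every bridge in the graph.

The edges on the cycle e-d-h-f-i-c-e are not bridges since each lies on that cycle.
But removing j-f disconnects j from f; removing i-g disconnects i from g; removing c-a disconnects c from a — these are bridges.

a-c, f-j, g-i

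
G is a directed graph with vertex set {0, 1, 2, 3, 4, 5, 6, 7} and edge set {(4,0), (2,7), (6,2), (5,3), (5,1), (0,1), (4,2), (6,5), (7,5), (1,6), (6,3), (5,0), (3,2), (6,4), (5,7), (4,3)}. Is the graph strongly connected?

Yes

From 3 we can reach every vertex (0, 1, 2, 3, 4, 5, 6, 7), and every vertex can reach 3 (0, 1, 2, 3, 4, 5, 6, 7). So the whole graph is one strongly connected component.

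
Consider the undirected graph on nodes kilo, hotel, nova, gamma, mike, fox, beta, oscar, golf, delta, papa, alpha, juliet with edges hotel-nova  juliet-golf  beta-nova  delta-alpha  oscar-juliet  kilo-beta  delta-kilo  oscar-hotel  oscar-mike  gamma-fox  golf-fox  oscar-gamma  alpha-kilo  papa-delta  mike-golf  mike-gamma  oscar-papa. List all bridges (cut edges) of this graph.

The edges on the cycle delta-alpha-kilo-delta are not bridges since each lies on that cycle.
Every edge lies on some cycle, so there are no bridges.

none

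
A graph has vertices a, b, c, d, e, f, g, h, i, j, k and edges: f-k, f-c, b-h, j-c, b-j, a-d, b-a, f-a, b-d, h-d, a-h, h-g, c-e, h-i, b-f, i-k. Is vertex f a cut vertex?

Deleting f leaves 1 component (was 1) (its neighbors a, b, c, k remain connected to each other), so f is not a cut vertex.

No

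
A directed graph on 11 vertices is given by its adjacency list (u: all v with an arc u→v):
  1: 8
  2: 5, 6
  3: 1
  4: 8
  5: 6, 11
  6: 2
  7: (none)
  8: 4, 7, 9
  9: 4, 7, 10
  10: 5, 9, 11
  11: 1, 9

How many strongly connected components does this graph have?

3

{1, 2, 4, 5, 6, 8, 9, 10, 11} are all mutually reachable — one SCC of size 9.
{7} is an SCC by itself.
{3} is an SCC by itself.
That gives 3 strongly connected components.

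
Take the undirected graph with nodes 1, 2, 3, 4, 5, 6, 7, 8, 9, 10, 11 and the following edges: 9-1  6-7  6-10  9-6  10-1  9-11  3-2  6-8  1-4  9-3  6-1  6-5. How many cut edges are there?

The edges on the cycle 9-6-10-1-9 are not bridges since each lies on that cycle.
But removing 1-4 disconnects 1 from 4; removing 9-3 disconnects 9 from 3; removing 8-6 disconnects 8 from 6; removing 2-3 disconnects 2 from 3 — these are bridges.
In total 7 edges are bridges.

7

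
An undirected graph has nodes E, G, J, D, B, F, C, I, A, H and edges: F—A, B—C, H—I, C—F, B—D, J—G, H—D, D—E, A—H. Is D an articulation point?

Deleting D raises the number of components from 2 to 3, so D is a cut vertex.

Yes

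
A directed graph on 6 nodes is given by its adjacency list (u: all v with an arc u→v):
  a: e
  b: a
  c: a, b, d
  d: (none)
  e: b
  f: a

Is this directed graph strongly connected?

There is no directed path from b to c, so the graph is not strongly connected.

No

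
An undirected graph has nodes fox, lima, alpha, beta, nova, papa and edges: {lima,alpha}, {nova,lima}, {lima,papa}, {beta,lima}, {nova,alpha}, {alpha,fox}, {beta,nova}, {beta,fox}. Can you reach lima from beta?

Yes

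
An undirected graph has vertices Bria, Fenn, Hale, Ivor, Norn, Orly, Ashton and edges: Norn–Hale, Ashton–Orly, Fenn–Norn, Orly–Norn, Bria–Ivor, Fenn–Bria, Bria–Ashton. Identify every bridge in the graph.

The edges on the cycle Fenn-Bria-Ashton-Orly-Norn-Fenn are not bridges since each lies on that cycle.
But removing Bria–Ivor disconnects Bria from Ivor; removing Norn–Hale disconnects Norn from Hale — these are bridges.

Bria-Ivor, Hale-Norn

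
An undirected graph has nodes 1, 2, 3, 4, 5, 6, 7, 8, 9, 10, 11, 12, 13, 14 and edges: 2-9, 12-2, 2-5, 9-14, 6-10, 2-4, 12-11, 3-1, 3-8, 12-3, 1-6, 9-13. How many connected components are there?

2

7 is isolated — a component by itself.
Starting from 1 we can reach 1, 2, 3, 4, 5, 6, 8, 9, 10, 11, 12, 13, 14. That is one component of size 13.
Total: 2 components.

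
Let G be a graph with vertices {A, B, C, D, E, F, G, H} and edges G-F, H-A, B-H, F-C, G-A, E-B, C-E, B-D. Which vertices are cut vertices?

Removing B increases the component count from 1 to 2, so B is a cut vertex.
By contrast removing F leaves 1 component; it is not a cut vertex. No other vertex is a cut vertex either.

B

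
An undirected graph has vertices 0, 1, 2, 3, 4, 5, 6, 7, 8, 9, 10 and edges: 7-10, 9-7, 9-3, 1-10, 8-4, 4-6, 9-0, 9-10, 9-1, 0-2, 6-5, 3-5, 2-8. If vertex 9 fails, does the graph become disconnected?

Deleting 9 raises the number of components from 1 to 2, so 9 is a cut vertex.

Yes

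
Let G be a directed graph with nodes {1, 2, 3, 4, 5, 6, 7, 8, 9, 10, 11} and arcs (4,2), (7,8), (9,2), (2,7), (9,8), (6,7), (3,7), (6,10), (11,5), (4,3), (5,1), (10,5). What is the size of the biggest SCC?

1

{9} is an SCC by itself.
{8} is an SCC by itself.
{10} is an SCC by itself.
{3} is an SCC by itself.
{6} is an SCC by itself.
(and 6 more singleton SCCs)
The largest has 1 vertex.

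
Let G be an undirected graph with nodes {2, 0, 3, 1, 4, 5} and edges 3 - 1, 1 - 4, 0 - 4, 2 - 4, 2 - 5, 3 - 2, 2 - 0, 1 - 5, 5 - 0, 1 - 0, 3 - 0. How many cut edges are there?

The edges on the cycle 2-5-0-2 are not bridges since each lies on that cycle.
Every edge lies on some cycle, so there are no bridges.

0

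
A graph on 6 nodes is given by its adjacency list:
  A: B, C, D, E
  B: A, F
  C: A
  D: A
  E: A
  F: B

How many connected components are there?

1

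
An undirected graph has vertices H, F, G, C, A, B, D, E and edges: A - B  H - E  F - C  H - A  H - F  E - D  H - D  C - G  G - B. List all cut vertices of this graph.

H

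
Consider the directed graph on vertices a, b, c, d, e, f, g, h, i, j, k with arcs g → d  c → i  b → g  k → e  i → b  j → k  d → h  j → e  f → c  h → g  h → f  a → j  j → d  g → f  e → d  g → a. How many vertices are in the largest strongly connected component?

11

{a, b, c, d, e, f, g, h, i, j, k} are all mutually reachable — one SCC of size 11.
The largest has 11 vertices.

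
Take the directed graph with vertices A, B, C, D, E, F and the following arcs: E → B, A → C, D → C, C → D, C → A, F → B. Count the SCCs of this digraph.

4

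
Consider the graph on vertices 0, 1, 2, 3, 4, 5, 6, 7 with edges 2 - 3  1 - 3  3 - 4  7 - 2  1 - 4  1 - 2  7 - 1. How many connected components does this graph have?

4

6 is isolated — a component by itself.
5 is isolated — a component by itself.
0 is isolated — a component by itself.
Starting from 1 we can reach 1, 2, 3, 4, 7. That is one component of size 5.
Total: 4 components.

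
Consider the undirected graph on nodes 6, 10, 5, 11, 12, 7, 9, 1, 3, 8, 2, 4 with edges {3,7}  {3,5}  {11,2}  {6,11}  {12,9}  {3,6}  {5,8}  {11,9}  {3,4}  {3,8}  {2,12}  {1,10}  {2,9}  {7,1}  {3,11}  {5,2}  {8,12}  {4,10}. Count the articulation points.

1

Removing 3 increases the component count from 1 to 2, so 3 is a cut vertex.
By contrast removing 4 leaves 1 component; it is not a cut vertex. No other vertex is a cut vertex either.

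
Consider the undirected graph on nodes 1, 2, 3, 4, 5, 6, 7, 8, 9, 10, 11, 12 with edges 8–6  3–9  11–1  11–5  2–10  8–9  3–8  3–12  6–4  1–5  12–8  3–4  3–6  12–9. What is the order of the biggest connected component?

6

7 is isolated — a component by itself.
Starting from 2 we can reach 2, 10. That is one component of size 2.
Starting from 1 we can reach 1, 5, 11. That is one component of size 3.
Starting from 3 we can reach 3, 4, 6, 8, 9, 12. That is one component of size 6.
The largest has 6 vertices.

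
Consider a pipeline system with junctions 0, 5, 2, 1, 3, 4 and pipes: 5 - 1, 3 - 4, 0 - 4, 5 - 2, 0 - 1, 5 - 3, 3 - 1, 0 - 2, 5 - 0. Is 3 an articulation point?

No

Deleting 3 leaves 1 component (was 1) (its neighbors 1, 4, 5 remain connected to each other), so 3 is not a cut vertex.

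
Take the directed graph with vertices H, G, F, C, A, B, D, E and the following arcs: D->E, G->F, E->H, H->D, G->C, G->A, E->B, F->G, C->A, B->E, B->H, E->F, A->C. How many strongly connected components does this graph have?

{B, D, E, H} are all mutually reachable — one SCC of size 4.
{A, C} are all mutually reachable — one SCC of size 2.
{F, G} are all mutually reachable — one SCC of size 2.
That gives 3 strongly connected components.

3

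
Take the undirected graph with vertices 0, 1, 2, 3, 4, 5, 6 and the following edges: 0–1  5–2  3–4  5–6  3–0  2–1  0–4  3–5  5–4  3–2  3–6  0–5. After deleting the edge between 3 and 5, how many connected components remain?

3 and 5 are still connected via 3-0-5, so the component count stays at 1.

1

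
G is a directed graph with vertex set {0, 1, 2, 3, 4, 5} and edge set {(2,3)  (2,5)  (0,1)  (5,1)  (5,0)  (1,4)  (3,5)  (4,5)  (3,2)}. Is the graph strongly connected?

No

There is no directed path from 5 to 3, so the graph is not strongly connected.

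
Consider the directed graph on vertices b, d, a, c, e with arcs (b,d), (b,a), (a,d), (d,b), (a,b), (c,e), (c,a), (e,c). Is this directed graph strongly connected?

There is no directed path from a to c, so the graph is not strongly connected.

No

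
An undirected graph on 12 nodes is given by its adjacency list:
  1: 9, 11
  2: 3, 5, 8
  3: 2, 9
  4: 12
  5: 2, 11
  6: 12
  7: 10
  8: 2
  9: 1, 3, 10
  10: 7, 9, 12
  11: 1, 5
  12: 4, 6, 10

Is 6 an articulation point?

No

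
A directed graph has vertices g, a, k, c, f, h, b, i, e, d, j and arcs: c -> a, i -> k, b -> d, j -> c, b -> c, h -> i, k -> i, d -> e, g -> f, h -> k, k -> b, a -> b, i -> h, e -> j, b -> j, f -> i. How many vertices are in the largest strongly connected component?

6

{a, b, c, d, e, j} are all mutually reachable — one SCC of size 6.
{h, i, k} are all mutually reachable — one SCC of size 3.
{f} is an SCC by itself.
{g} is an SCC by itself.
The largest has 6 vertices.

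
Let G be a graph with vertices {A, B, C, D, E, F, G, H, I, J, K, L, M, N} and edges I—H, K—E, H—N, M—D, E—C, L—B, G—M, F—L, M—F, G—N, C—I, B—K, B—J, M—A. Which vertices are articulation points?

B, M

Removing B increases the component count from 1 to 2, so B is a cut vertex.
Removing M increases the component count from 1 to 3, so M is a cut vertex.
By contrast removing H leaves 1 component; it is not a cut vertex. No other vertex is a cut vertex either.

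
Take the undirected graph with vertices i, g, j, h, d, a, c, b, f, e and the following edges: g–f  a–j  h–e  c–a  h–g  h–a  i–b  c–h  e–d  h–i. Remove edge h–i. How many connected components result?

Before removal there is 1 component.
h–i is a bridge — removing it separates h's side from i's side.
After removal: 2 components.

2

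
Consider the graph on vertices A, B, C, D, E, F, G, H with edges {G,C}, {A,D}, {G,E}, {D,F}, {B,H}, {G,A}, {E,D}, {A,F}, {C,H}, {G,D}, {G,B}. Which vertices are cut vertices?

G

Removing G increases the component count from 1 to 2, so G is a cut vertex.
By contrast removing F leaves 1 component; it is not a cut vertex. No other vertex is a cut vertex either.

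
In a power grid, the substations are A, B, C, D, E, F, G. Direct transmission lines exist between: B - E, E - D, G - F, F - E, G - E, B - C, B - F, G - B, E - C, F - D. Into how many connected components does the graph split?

A is isolated — a component by itself.
Starting from B we can reach B, C, D, E, F, G. That is one component of size 6.
Total: 2 components.

2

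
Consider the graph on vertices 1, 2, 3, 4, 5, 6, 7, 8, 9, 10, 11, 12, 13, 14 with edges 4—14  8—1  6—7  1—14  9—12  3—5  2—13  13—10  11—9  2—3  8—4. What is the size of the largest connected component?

Starting from 6 we can reach 6, 7. That is one component of size 2.
Starting from 9 we can reach 9, 11, 12. That is one component of size 3.
Starting from 1 we can reach 1, 4, 8, 14. That is one component of size 4.
Starting from 2 we can reach 2, 3, 5, 10, 13. That is one component of size 5.
The largest has 5 vertices.

5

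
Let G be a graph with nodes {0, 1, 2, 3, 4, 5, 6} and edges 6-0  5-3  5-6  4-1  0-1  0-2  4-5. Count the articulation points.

Removing 0 increases the component count from 1 to 2, so 0 is a cut vertex.
Removing 5 increases the component count from 1 to 2, so 5 is a cut vertex.
By contrast removing 4 leaves 1 component; it is not a cut vertex. No other vertex is a cut vertex either.

2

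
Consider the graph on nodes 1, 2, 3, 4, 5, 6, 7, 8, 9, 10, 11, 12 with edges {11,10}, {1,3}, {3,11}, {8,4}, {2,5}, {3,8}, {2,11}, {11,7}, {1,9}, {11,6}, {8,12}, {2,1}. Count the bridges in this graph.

The edges on the cycle 2-1-3-11-2 are not bridges since each lies on that cycle.
But removing 11–10 disconnects 11 from 10; removing 12–8 disconnects 12 from 8; removing 1–9 disconnects 1 from 9; removing 7–11 disconnects 7 from 11 — these are bridges.
In total 8 edges are bridges.

8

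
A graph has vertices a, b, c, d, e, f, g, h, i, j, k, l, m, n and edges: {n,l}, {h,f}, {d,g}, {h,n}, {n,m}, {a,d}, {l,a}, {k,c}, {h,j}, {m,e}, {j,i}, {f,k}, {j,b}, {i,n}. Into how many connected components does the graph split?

Starting from a we can reach a, b, c, d, e, f, g, h, i, j, k, l, m, n. That is one component of size 14.
Total: 1 component.

1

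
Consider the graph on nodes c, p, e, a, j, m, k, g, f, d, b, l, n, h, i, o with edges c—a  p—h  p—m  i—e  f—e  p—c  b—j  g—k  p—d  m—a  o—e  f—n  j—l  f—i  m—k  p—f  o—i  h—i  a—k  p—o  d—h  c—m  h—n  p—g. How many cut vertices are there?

Removing j increases the component count from 2 to 3, so j is a cut vertex.
Removing p increases the component count from 2 to 3, so p is a cut vertex.
By contrast removing h leaves 2 components; it is not a cut vertex. No other vertex is a cut vertex either.

2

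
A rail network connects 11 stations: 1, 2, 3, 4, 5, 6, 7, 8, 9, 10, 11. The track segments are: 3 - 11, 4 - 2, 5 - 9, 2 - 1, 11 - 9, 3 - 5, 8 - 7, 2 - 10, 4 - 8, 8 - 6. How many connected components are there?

Starting from 3 we can reach 3, 5, 9, 11. That is one component of size 4.
Starting from 1 we can reach 1, 2, 4, 6, 7, 8, 10. That is one component of size 7.
Total: 2 components.

2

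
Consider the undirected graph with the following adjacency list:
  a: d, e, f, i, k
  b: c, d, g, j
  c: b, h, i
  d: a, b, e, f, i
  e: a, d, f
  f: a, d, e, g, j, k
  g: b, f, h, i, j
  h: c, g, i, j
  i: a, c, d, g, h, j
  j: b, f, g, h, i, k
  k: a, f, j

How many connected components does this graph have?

1

Starting from a we can reach a, b, c, d, e, f, g, h, i, j, k. That is one component of size 11.
Total: 1 component.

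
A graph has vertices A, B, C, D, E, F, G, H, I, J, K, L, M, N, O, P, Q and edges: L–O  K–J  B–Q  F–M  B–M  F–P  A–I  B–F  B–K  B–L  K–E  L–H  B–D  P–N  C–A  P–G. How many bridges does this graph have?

13

The edges on the cycle B-F-M-B are not bridges since each lies on that cycle.
But removing B–K disconnects B from K; removing P–F disconnects P from F; removing B–L disconnects B from L; removing K–E disconnects K from E — these are bridges.
In total 13 edges are bridges.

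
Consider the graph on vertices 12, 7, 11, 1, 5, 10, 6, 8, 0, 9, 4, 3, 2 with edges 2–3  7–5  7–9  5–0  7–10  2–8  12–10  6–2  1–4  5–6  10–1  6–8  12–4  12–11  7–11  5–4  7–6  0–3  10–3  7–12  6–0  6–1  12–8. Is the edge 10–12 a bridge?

No

After removing 10–12, the path 10-7-12 still connects them, so the edge is not a bridge.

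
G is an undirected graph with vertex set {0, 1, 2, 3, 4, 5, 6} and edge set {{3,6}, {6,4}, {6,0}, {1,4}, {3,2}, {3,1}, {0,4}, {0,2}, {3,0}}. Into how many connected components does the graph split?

5 is isolated — a component by itself.
Starting from 0 we can reach 0, 1, 2, 3, 4, 6. That is one component of size 6.
Total: 2 components.

2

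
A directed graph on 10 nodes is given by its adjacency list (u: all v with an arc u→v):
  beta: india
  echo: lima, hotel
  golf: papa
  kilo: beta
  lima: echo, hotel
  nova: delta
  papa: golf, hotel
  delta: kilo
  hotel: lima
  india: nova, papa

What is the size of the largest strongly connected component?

{beta, kilo, nova, delta, india} are all mutually reachable — one SCC of size 5.
{echo, lima, hotel} are all mutually reachable — one SCC of size 3.
{golf, papa} are all mutually reachable — one SCC of size 2.
The largest has 5 vertices.

5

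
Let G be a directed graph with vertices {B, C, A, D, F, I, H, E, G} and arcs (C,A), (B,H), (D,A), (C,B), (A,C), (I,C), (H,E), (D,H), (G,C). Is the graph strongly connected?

There is no directed path from H to F, so the graph is not strongly connected.

No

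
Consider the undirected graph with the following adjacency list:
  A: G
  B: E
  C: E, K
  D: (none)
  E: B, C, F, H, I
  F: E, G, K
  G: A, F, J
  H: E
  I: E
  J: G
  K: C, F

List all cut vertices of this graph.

E, F, G

Removing E increases the component count from 2 to 5, so E is a cut vertex.
Removing F increases the component count from 2 to 3, so F is a cut vertex.
Removing G increases the component count from 2 to 4, so G is a cut vertex.
By contrast removing J leaves 2 components; it is not a cut vertex. No other vertex is a cut vertex either.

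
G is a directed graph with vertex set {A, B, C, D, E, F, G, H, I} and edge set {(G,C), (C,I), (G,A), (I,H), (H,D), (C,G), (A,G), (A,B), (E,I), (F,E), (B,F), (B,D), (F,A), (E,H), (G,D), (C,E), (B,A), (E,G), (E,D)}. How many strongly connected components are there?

4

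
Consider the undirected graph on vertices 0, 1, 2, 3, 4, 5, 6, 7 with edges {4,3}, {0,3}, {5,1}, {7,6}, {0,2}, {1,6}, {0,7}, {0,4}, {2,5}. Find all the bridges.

none

The edges on the cycle 0-4-3-0 are not bridges since each lies on that cycle.
Every edge lies on some cycle, so there are no bridges.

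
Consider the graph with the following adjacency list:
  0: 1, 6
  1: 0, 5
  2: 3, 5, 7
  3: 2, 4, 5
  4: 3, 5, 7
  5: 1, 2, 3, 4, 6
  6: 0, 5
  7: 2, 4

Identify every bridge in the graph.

none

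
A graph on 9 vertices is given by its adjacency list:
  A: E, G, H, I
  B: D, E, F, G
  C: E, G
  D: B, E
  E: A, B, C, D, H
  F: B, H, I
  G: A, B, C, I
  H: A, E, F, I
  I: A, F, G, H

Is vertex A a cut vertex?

Deleting A leaves 1 component (was 1) (its neighbors E, G, H, I remain connected to each other), so A is not a cut vertex.

No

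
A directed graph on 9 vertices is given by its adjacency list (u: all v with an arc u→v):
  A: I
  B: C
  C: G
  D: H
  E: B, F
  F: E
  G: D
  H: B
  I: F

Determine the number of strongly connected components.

{B, C, D, G, H} are all mutually reachable — one SCC of size 5.
{E, F} are all mutually reachable — one SCC of size 2.
{I} is an SCC by itself.
{A} is an SCC by itself.
That gives 4 strongly connected components.

4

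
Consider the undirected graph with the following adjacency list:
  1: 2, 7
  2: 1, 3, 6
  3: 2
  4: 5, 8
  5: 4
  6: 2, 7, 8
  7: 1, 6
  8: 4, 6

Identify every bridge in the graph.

2-3, 4-5, 4-8, 6-8

The edges on the cycle 2-1-7-6-2 are not bridges since each lies on that cycle.
But removing 2-3 disconnects 2 from 3; removing 4-5 disconnects 4 from 5; removing 6-8 disconnects 6 from 8; removing 8-4 disconnects 8 from 4 — these are bridges.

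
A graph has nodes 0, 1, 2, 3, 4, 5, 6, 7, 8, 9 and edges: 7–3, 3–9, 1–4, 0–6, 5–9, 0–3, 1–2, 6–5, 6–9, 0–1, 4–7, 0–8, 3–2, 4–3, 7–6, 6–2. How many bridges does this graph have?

The edges on the cycle 6-5-9-6 are not bridges since each lies on that cycle.
But removing 8–0 disconnects 8 from 0 — this is a bridge.

1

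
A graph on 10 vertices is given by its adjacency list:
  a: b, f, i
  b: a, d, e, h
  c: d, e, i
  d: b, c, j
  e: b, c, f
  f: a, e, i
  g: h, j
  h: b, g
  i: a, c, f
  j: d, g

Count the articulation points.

0

Removing i, for instance, still leaves 1 component. No single vertex removal increases the component count — the graph has no articulation points.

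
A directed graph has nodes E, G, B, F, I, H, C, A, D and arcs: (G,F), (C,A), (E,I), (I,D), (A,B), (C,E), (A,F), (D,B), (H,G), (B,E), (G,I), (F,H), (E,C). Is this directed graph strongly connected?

From D we can reach every vertex (A, B, C, D, E, F, G, H, I), and every vertex can reach D (A, B, C, D, E, F, G, H, I). So the whole graph is one strongly connected component.

Yes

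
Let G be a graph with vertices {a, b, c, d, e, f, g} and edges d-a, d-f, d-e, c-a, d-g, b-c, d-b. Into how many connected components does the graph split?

Starting from a we can reach a, b, c, d, e, f, g. That is one component of size 7.
Total: 1 component.

1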